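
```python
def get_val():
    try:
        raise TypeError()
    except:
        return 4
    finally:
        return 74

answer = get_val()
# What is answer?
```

Step-by-step execution trace:
1. `get_val()` enters try: `raise TypeError()` raises TypeError.
2. bare `except` matches → `return 4` sets pending return value 4.
3. Before returning, `finally: return 74` runs and overrides the pending return.
4. get_val() returns 74 → answer = 74.
Result: 74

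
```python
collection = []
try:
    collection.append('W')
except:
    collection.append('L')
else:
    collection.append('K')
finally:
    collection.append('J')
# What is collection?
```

Step-by-step execution trace:
1. try: `collection.append('W')` → collection = ['W']. No exception raised.
2. `except` is skipped.
3. `else` runs: `collection.append('K')` → collection = ['W', 'K'].
4. `finally` always runs: `collection.append('J')` → collection = ['W', 'K', 'J'].
Result: ['W', 'K', 'J']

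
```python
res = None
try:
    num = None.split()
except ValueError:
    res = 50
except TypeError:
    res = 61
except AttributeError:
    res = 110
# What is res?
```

Step-by-step execution trace:
1. `num = None.split()` raises AttributeError.
2. `except ValueError` does not match AttributeError; skipped.
3. `except TypeError` does not match AttributeError; skipped.
4. `except AttributeError` matches → res = 110.
Result: 110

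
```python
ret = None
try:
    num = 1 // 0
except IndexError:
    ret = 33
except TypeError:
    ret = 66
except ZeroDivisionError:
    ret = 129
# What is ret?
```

Step-by-step execution trace:
1. `num = 1 // 0` raises ZeroDivisionError.
2. `except IndexError` does not match ZeroDivisionError; skipped.
3. `except TypeError` does not match ZeroDivisionError; skipped.
4. `except ZeroDivisionError` matches → ret = 129.
Result: 129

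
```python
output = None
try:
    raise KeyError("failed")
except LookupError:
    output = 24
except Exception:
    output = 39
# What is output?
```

Step-by-step execution trace:
1. `raise KeyError(...)` raises KeyError.
2. `except LookupError` matches (KeyError is a subclass of LookupError) → output = 24.
3. `except Exception` is not reached.
Result: 24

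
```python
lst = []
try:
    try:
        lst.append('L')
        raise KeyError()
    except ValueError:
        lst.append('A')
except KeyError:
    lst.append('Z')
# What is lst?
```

Step-by-step execution trace:
1. Inner try: `lst.append('L')` → lst = ['L'].
2. `raise KeyError()` raises KeyError.
3. Inner `except ValueError` does not match KeyError; exception propagates to outer try.
4. Outer `except KeyError` matches → `lst.append('Z')` → lst = ['L', 'Z'].
Result: ['L', 'Z']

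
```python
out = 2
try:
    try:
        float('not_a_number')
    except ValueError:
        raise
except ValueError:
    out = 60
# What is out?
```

Step-by-step execution trace:
1. Inner try: `float('not_a_number')` raises ValueError.
2. Inner `except ValueError` matches; bare `raise` re-raises the same ValueError.
3. Outer `except ValueError` matches → out = 60.
Result: 60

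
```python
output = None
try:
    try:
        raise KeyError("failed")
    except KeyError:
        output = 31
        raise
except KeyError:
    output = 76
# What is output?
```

Step-by-step execution trace:
1. Inner try: `raise KeyError("failed")` raises KeyError.
2. Inner `except KeyError` matches → output = 31.
3. bare `raise` re-raises the same KeyError.
4. Outer `except KeyError` matches → output = 76.
Result: 76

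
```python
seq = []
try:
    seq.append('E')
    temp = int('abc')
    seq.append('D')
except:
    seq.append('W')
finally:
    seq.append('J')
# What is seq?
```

Step-by-step execution trace:
1. try: `seq.append('E')` → seq = ['E'].
2. `temp = int('abc')` raises ValueError; `seq.append('D')` is not reached.
3. bare `except` matches → `seq.append('W')` → seq = ['E', 'W'].
4. finally always runs: `seq.append('J')` → seq = ['E', 'W', 'J'].
Result: ['E', 'W', 'J']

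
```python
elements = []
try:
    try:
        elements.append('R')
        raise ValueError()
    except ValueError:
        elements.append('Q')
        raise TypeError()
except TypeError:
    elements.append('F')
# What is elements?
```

Step-by-step execution trace:
1. Inner try: `elements.append('R')` → elements = ['R'].
2. `raise ValueError()` raises ValueError.
3. Inner `except ValueError` matches → `elements.append('Q')` → elements = ['R', 'Q'].
4. `raise TypeError()` raises TypeError; propagates to outer try.
5. Outer `except TypeError` matches → `elements.append('F')` → elements = ['R', 'Q', 'F'].
Result: ['R', 'Q', 'F']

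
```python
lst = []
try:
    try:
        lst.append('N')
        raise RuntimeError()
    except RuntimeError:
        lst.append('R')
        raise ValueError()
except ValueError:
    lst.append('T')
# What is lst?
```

Step-by-step execution trace:
1. Inner try: `lst.append('N')` → lst = ['N'].
2. `raise RuntimeError()` raises RuntimeError.
3. Inner `except RuntimeError` matches → `lst.append('R')` → lst = ['N', 'R'].
4. `raise ValueError()` raises ValueError; propagates to outer try.
5. Outer `except ValueError` matches → `lst.append('T')` → lst = ['N', 'R', 'T'].
Result: ['N', 'R', 'T']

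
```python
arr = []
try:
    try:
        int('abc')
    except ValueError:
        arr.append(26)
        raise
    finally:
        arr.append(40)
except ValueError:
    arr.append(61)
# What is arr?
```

Step-by-step execution trace:
1. Inner try: `int('abc')` raises ValueError.
2. Inner `except ValueError` matches → `arr.append(26)` → arr = [26].
3. bare `raise` re-raises ValueError.
4. Inner `finally` runs during unwinding: `arr.append(40)` → arr = [26, 40].
5. Outer `except ValueError` matches → `arr.append(61)` → arr = [26, 40, 61].
Result: [26, 40, 61]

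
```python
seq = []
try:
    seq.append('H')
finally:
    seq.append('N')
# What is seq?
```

Step-by-step execution trace:
1. try: `seq.append('H')` → seq = ['H'].
2. The try body completes without raising.
3. finally always runs: `seq.append('N')` → seq = ['H', 'N'].
Result: ['H', 'N']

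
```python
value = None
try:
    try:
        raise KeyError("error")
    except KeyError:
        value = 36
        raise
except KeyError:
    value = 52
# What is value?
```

Step-by-step execution trace:
1. Inner try: `raise KeyError("error")` raises KeyError.
2. Inner `except KeyError` matches → value = 36.
3. bare `raise` re-raises the same KeyError.
4. Outer `except KeyError` matches → value = 52.
Result: 52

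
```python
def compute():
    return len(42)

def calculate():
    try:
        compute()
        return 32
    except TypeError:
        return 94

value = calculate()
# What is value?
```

Step-by-step execution trace:
1. `calculate()` calls `compute()`.
2. `compute()` evaluates `len(42)`, which raises TypeError; it propagates to the caller.
3. `return 32` is not reached.
4. `except TypeError` in calculate matches → returns 94.
5. value = 94.
Result: 94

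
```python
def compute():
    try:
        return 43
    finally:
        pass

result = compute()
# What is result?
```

Step-by-step execution trace:
1. `compute()` enters try: `return 43` sets pending return value 43.
2. Before returning, `finally: pass` runs (no effect).
3. compute() returns 43 → result = 43.
Result: 43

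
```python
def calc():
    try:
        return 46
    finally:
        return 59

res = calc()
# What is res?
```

Step-by-step execution trace:
1. `calc()` enters try: `return 46` sets pending return value 46.
2. Before returning, `finally: return 59` runs and overrides the pending return.
3. calc() returns 59 → res = 59.
Result: 59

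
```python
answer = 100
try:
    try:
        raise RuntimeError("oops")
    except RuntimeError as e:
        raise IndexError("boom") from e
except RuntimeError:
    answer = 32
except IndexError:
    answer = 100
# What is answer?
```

Step-by-step execution trace:
1. Inner try raises RuntimeError; inner `except RuntimeError as e` catches it.
2. `raise IndexError(...) from e` raises IndexError (RuntimeError is attached as __cause__, but only IndexError is active).
3. Outer `except RuntimeError` does not match IndexError; skipped.
4. Outer `except IndexError` matches → answer = 100.
Result: 100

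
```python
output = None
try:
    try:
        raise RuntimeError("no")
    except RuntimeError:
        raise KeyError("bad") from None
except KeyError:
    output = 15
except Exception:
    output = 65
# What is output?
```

Step-by-step execution trace:
1. Inner try raises RuntimeError; inner `except RuntimeError` catches it.
2. `raise KeyError(...) from None` raises KeyError (from None suppresses __context__, but the active exception is still KeyError).
3. Outer `except KeyError` matches → output = 15.
4. `except Exception` is not reached.
Result: 15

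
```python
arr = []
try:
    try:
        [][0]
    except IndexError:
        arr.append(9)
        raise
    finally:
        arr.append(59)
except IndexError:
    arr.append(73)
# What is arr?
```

Step-by-step execution trace:
1. Inner try: `[][0]` raises IndexError.
2. Inner `except IndexError` matches → `arr.append(9)` → arr = [9].
3. bare `raise` re-raises IndexError.
4. Inner `finally` runs during unwinding: `arr.append(59)` → arr = [9, 59].
5. Outer `except IndexError` matches → `arr.append(73)` → arr = [9, 59, 73].
Result: [9, 59, 73]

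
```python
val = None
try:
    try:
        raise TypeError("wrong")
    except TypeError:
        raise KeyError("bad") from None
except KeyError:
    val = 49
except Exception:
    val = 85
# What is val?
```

Step-by-step execution trace:
1. Inner try raises TypeError; inner `except TypeError` catches it.
2. `raise KeyError(...) from None` raises KeyError (from None suppresses __context__, but the active exception is still KeyError).
3. Outer `except KeyError` matches → val = 49.
4. `except Exception` is not reached.
Result: 49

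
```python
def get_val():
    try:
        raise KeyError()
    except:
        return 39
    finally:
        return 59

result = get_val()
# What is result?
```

Step-by-step execution trace:
1. `get_val()` enters try: `raise KeyError()` raises KeyError.
2. bare `except` matches → `return 39` sets pending return value 39.
3. Before returning, `finally: return 59` runs and overrides the pending return.
4. get_val() returns 59 → result = 59.
Result: 59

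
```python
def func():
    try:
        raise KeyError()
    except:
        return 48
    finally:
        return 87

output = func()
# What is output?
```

Step-by-step execution trace:
1. `func()` enters try: `raise KeyError()` raises KeyError.
2. bare `except` matches → `return 48` sets pending return value 48.
3. Before returning, `finally: return 87` runs and overrides the pending return.
4. func() returns 87 → output = 87.
Result: 87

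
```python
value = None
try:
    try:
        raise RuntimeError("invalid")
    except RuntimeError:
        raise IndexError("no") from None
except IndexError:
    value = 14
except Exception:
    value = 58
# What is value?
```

Step-by-step execution trace:
1. Inner try raises RuntimeError; inner `except RuntimeError` catches it.
2. `raise IndexError(...) from None` raises IndexError (from None suppresses __context__, but the active exception is still IndexError).
3. Outer `except IndexError` matches → value = 14.
4. `except Exception` is not reached.
Result: 14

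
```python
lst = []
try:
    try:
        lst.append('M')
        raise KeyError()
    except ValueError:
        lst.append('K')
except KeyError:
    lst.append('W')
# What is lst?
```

Step-by-step execution trace:
1. Inner try: `lst.append('M')` → lst = ['M'].
2. `raise KeyError()` raises KeyError.
3. Inner `except ValueError` does not match KeyError; exception propagates to outer try.
4. Outer `except KeyError` matches → `lst.append('W')` → lst = ['M', 'W'].
Result: ['M', 'W']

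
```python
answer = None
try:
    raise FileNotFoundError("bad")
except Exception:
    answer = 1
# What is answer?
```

Step-by-step execution trace:
1. `raise FileNotFoundError(...)` raises FileNotFoundError.
2. `except Exception` matches (FileNotFoundError is a subclass of Exception) → answer = 1.
Result: 1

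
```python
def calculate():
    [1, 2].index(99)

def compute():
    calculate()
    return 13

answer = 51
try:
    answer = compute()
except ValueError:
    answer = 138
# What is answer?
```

Step-by-step execution trace:
1. answer starts at 51.
2. try: `compute()` calls `calculate()`.
3. `calculate()` evaluates `[1, 2].index(99)`, which raises ValueError; it propagates through compute (uncaught).
4. `return 13` in compute is not reached; the assignment to answer does not complete.
5. `except ValueError` matches → answer = 138.
Result: 138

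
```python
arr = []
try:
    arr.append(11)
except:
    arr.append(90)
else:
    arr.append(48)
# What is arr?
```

Step-by-step execution trace:
1. try: `arr.append(11)` → arr = [11]. No exception raised.
2. `except` is skipped.
3. `else` runs (try completed without exception): `arr.append(48)` → arr = [11, 48].
Result: [11, 48]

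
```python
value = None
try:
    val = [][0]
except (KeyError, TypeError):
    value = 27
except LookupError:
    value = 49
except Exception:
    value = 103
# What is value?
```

Step-by-step execution trace:
1. `val = [][0]` raises IndexError.
2. `except (KeyError, TypeError)` does not match IndexError; skipped.
3. `except LookupError` matches (IndexError is a subclass of LookupError) → value = 49.
4. `except Exception` is not reached.
Result: 49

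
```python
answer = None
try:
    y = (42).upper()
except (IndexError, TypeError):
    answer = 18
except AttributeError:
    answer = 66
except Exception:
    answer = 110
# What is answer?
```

Step-by-step execution trace:
1. `y = (42).upper()` raises AttributeError.
2. `except (IndexError, TypeError)` does not match AttributeError; skipped.
3. `except AttributeError` matches (exact type match) → answer = 66.
4. `except Exception` is not reached.
Result: 66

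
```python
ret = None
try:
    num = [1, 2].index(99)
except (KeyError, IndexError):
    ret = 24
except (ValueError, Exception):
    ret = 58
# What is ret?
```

Step-by-step execution trace:
1. `num = [1, 2].index(99)` raises ValueError.
2. `except (KeyError, IndexError)` does not match ValueError; skipped.
3. `except (ValueError, Exception)` matches (ValueError is in the tuple) → ret = 58.
Result: 58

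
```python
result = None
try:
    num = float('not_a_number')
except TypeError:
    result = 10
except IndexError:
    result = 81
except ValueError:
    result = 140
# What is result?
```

Step-by-step execution trace:
1. `num = float('not_a_number')` raises ValueError.
2. `except TypeError` does not match ValueError; skipped.
3. `except IndexError` does not match ValueError; skipped.
4. `except ValueError` matches → result = 140.
Result: 140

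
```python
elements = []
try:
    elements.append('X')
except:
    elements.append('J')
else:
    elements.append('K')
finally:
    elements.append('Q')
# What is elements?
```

Step-by-step execution trace:
1. try: `elements.append('X')` → elements = ['X']. No exception raised.
2. `except` is skipped.
3. `else` runs: `elements.append('K')` → elements = ['X', 'K'].
4. `finally` always runs: `elements.append('Q')` → elements = ['X', 'K', 'Q'].
Result: ['X', 'K', 'Q']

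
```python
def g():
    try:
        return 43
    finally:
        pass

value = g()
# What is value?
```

Step-by-step execution trace:
1. `g()` enters try: `return 43` sets pending return value 43.
2. Before returning, `finally: pass` runs (no effect).
3. g() returns 43 → value = 43.
Result: 43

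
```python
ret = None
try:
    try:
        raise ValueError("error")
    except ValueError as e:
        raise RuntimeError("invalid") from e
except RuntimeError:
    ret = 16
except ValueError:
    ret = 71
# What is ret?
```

Step-by-step execution trace:
1. Inner try raises ValueError; inner `except ValueError as e` catches it.
2. `raise RuntimeError(...) from e` raises RuntimeError (ValueError is attached as __cause__, but only RuntimeError is active).
3. Outer `except RuntimeError` matches → ret = 16.
4. `except ValueError` is not reached.
Result: 16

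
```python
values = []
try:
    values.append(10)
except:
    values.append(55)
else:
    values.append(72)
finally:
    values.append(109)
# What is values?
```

Step-by-step execution trace:
1. try: `values.append(10)` → values = [10]. No exception raised.
2. `except` is skipped.
3. `else` runs: `values.append(72)` → values = [10, 72].
4. `finally` always runs: `values.append(109)` → values = [10, 72, 109].
Result: [10, 72, 109]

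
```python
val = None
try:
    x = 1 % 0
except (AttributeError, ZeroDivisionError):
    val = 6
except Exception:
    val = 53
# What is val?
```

Step-by-step execution trace:
1. `x = 1 % 0` raises ZeroDivisionError.
2. `except (AttributeError, ZeroDivisionError)` matches (ZeroDivisionError is in the tuple) → val = 6.
3. `except Exception` is not reached.
Result: 6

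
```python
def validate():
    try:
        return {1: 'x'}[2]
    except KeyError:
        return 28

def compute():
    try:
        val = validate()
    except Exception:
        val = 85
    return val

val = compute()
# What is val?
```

Step-by-step execution trace:
1. `compute()` calls `validate()`.
2. In validate: `{1: 'x'}[2]` raises KeyError; `except KeyError` catches it → returns 28.
3. In compute: `val = validate()` → val = 28. No exception reaches compute.
4. `except Exception` is skipped; compute returns 28.
5. val = 28.
Result: 28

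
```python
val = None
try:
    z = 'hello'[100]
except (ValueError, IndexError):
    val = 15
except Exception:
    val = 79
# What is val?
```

Step-by-step execution trace:
1. `z = 'hello'[100]` raises IndexError.
2. `except (ValueError, IndexError)` matches (IndexError is in the tuple) → val = 15.
3. `except Exception` is not reached.
Result: 15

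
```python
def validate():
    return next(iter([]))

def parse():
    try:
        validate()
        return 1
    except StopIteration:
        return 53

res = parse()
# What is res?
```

Step-by-step execution trace:
1. `parse()` calls `validate()`.
2. `validate()` evaluates `next(iter([]))`, which raises StopIteration; it propagates to the caller.
3. `return 1` is not reached.
4. `except StopIteration` in parse matches → returns 53.
5. res = 53.
Result: 53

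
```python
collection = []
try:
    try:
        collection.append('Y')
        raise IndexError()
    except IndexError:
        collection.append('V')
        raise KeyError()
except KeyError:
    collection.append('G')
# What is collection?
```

Step-by-step execution trace:
1. Inner try: `collection.append('Y')` → collection = ['Y'].
2. `raise IndexError()` raises IndexError.
3. Inner `except IndexError` matches → `collection.append('V')` → collection = ['Y', 'V'].
4. `raise KeyError()` raises KeyError; propagates to outer try.
5. Outer `except KeyError` matches → `collection.append('G')` → collection = ['Y', 'V', 'G'].
Result: ['Y', 'V', 'G']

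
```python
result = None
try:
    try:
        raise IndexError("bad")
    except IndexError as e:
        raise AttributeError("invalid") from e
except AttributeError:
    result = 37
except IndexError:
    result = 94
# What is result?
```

Step-by-step execution trace:
1. Inner try raises IndexError; inner `except IndexError as e` catches it.
2. `raise AttributeError(...) from e` raises AttributeError (IndexError is attached as __cause__, but only AttributeError is active).
3. Outer `except AttributeError` matches → result = 37.
4. `except IndexError` is not reached.
Result: 37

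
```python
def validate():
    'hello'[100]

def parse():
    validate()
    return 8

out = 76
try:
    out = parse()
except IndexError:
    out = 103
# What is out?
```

Step-by-step execution trace:
1. out starts at 76.
2. try: `parse()` calls `validate()`.
3. `validate()` evaluates `'hello'[100]`, which raises IndexError; it propagates through parse (uncaught).
4. `return 8` in parse is not reached; the assignment to out does not complete.
5. `except IndexError` matches → out = 103.
Result: 103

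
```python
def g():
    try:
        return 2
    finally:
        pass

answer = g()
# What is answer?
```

Step-by-step execution trace:
1. `g()` enters try: `return 2` sets pending return value 2.
2. Before returning, `finally: pass` runs (no effect).
3. g() returns 2 → answer = 2.
Result: 2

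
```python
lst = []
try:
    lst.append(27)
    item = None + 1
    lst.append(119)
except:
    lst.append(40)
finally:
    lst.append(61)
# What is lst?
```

Step-by-step execution trace:
1. try: `lst.append(27)` → lst = [27].
2. `item = None + 1` raises TypeError; `lst.append(119)` is not reached.
3. bare `except` matches → `lst.append(40)` → lst = [27, 40].
4. finally always runs: `lst.append(61)` → lst = [27, 40, 61].
Result: [27, 40, 61]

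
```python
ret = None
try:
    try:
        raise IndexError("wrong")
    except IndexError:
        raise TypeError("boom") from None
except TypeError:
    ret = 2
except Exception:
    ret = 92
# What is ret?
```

Step-by-step execution trace:
1. Inner try raises IndexError; inner `except IndexError` catches it.
2. `raise TypeError(...) from None` raises TypeError (from None suppresses __context__, but the active exception is still TypeError).
3. Outer `except TypeError` matches → ret = 2.
4. `except Exception` is not reached.
Result: 2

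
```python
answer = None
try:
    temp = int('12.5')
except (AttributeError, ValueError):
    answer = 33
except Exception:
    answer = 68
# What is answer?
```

Step-by-step execution trace:
1. `temp = int('12.5')` raises ValueError.
2. `except (AttributeError, ValueError)` matches (ValueError is in the tuple) → answer = 33.
3. `except Exception` is not reached.
Result: 33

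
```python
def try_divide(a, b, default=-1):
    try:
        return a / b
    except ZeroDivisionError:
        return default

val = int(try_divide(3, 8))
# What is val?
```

Step-by-step execution trace:
1. `try_divide(3, 8)` enters try: `return 3 / 8` → returns 0.375. No exception raised.
2. `except ZeroDivisionError` is skipped.
3. `int(0.375)` → 0 → val = 0.
Result: 0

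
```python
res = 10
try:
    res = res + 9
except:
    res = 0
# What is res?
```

Step-by-step execution trace:
1. res starts at 10.
2. try: `res = res + 9` → res = 19. No exception raised.
3. `except` is skipped.
Result: 19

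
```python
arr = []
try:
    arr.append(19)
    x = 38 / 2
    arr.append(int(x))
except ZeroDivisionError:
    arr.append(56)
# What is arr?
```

Step-by-step execution trace:
1. try: `arr.append(19)` → arr = [19].
2. `x = 38 / 2` → x = 19.0. No exception raised.
3. `arr.append(int(x))` → arr = [19, 19].
4. `except ZeroDivisionError` is skipped (no exception was raised).
Result: [19, 19]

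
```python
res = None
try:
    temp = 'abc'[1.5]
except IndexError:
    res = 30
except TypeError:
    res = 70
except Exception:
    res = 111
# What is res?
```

Step-by-step execution trace:
1. `temp = 'abc'[1.5]` raises TypeError.
2. `except IndexError` does not match TypeError; skipped.
3. `except TypeError` matches → res = 70.
4. Remaining except clauses are skipped.
Result: 70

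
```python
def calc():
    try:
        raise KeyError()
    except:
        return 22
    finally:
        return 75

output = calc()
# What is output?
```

Step-by-step execution trace:
1. `calc()` enters try: `raise KeyError()` raises KeyError.
2. bare `except` matches → `return 22` sets pending return value 22.
3. Before returning, `finally: return 75` runs and overrides the pending return.
4. calc() returns 75 → output = 75.
Result: 75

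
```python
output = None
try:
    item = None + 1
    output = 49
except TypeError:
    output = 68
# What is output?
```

Step-by-step execution trace:
1. `item = None + 1` raises TypeError.
2. `output = 49` is not reached.
3. `except TypeError` matches → output = 68.
Result: 68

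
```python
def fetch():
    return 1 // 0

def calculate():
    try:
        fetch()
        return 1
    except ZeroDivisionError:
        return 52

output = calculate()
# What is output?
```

Step-by-step execution trace:
1. `calculate()` calls `fetch()`.
2. `fetch()` evaluates `1 // 0`, which raises ZeroDivisionError; it propagates to the caller.
3. `return 1` is not reached.
4. `except ZeroDivisionError` in calculate matches → returns 52.
5. output = 52.
Result: 52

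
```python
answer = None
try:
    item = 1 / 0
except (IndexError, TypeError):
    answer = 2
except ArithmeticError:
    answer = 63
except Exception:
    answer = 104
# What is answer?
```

Step-by-step execution trace:
1. `item = 1 / 0` raises ZeroDivisionError.
2. `except (IndexError, TypeError)` does not match ZeroDivisionError; skipped.
3. `except ArithmeticError` matches (ZeroDivisionError is a subclass of ArithmeticError) → answer = 63.
4. `except Exception` is not reached.
Result: 63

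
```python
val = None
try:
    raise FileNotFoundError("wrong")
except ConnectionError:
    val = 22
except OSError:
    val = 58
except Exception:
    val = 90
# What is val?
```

Step-by-step execution trace:
1. `raise FileNotFoundError(...)` raises FileNotFoundError.
2. `except ConnectionError` does not match (FileNotFoundError is not a subclass of ConnectionError); skipped.
3. `except OSError` matches (FileNotFoundError is a subclass of OSError) → val = 58.
4. `except Exception` is not reached.
Result: 58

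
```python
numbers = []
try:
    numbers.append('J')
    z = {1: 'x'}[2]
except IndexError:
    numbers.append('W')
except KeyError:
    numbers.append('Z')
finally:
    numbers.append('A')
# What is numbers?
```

Step-by-step execution trace:
1. try: `numbers.append('J')` → numbers = ['J'].
2. `z = {1: 'x'}[2]` raises KeyError.
3. `except IndexError` does not match KeyError; skipped.
4. `except KeyError` matches → `numbers.append('Z')` → numbers = ['J', 'Z'].
5. finally always runs: `numbers.append('A')` → numbers = ['J', 'Z', 'A'].
Result: ['J', 'Z', 'A']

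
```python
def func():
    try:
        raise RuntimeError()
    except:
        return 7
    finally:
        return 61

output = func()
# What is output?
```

Step-by-step execution trace:
1. `func()` enters try: `raise RuntimeError()` raises RuntimeError.
2. bare `except` matches → `return 7` sets pending return value 7.
3. Before returning, `finally: return 61` runs and overrides the pending return.
4. func() returns 61 → output = 61.
Result: 61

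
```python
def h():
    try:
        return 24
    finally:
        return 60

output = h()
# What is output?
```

Step-by-step execution trace:
1. `h()` enters try: `return 24` sets pending return value 24.
2. Before returning, `finally: return 60` runs and overrides the pending return.
3. h() returns 60 → output = 60.
Result: 60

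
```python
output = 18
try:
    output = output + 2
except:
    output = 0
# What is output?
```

Step-by-step execution trace:
1. output starts at 18.
2. try: `output = output + 2` → output = 20. No exception raised.
3. `except` is skipped.
Result: 20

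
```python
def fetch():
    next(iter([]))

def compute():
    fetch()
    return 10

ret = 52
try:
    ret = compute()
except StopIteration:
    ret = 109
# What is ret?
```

Step-by-step execution trace:
1. ret starts at 52.
2. try: `compute()` calls `fetch()`.
3. `fetch()` evaluates `next(iter([]))`, which raises StopIteration; it propagates through compute (uncaught).
4. `return 10` in compute is not reached; the assignment to ret does not complete.
5. `except StopIteration` matches → ret = 109.
Result: 109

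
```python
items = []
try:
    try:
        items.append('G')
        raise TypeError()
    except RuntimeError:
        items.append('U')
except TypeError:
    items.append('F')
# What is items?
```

Step-by-step execution trace:
1. Inner try: `items.append('G')` → items = ['G'].
2. `raise TypeError()` raises TypeError.
3. Inner `except RuntimeError` does not match TypeError; exception propagates to outer try.
4. Outer `except TypeError` matches → `items.append('F')` → items = ['G', 'F'].
Result: ['G', 'F']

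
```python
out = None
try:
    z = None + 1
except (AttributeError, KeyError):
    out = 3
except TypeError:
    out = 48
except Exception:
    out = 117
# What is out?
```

Step-by-step execution trace:
1. `z = None + 1` raises TypeError.
2. `except (AttributeError, KeyError)` does not match TypeError; skipped.
3. `except TypeError` matches (exact type match) → out = 48.
4. `except Exception` is not reached.
Result: 48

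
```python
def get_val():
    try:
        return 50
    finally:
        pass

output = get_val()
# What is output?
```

Step-by-step execution trace:
1. `get_val()` enters try: `return 50` sets pending return value 50.
2. Before returning, `finally: pass` runs (no effect).
3. get_val() returns 50 → output = 50.
Result: 50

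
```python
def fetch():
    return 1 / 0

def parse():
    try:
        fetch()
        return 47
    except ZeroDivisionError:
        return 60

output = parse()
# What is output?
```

Step-by-step execution trace:
1. `parse()` calls `fetch()`.
2. `fetch()` evaluates `1 / 0`, which raises ZeroDivisionError; it propagates to the caller.
3. `return 47` is not reached.
4. `except ZeroDivisionError` in parse matches → returns 60.
5. output = 60.
Result: 60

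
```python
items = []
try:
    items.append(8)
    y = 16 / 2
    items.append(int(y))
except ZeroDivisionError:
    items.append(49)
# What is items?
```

Step-by-step execution trace:
1. try: `items.append(8)` → items = [8].
2. `y = 16 / 2` → y = 8.0. No exception raised.
3. `items.append(int(y))` → items = [8, 8].
4. `except ZeroDivisionError` is skipped (no exception was raised).
Result: [8, 8]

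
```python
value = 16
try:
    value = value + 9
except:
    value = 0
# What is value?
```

Step-by-step execution trace:
1. value starts at 16.
2. try: `value = value + 9` → value = 25. No exception raised.
3. `except` is skipped.
Result: 25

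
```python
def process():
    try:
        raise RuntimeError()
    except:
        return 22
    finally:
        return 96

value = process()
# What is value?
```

Step-by-step execution trace:
1. `process()` enters try: `raise RuntimeError()` raises RuntimeError.
2. bare `except` matches → `return 22` sets pending return value 22.
3. Before returning, `finally: return 96` runs and overrides the pending return.
4. process() returns 96 → value = 96.
Result: 96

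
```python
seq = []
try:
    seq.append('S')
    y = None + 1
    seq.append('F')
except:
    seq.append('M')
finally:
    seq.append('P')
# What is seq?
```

Step-by-step execution trace:
1. try: `seq.append('S')` → seq = ['S'].
2. `y = None + 1` raises TypeError; `seq.append('F')` is not reached.
3. bare `except` matches → `seq.append('M')` → seq = ['S', 'M'].
4. finally always runs: `seq.append('P')` → seq = ['S', 'M', 'P'].
Result: ['S', 'M', 'P']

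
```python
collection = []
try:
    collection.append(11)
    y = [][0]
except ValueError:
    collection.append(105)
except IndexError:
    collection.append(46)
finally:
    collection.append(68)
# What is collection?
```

Step-by-step execution trace:
1. try: `collection.append(11)` → collection = [11].
2. `y = [][0]` raises IndexError.
3. `except ValueError` does not match IndexError; skipped.
4. `except IndexError` matches → `collection.append(46)` → collection = [11, 46].
5. finally always runs: `collection.append(68)` → collection = [11, 46, 68].
Result: [11, 46, 68]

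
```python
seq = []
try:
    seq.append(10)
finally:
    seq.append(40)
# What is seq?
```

Step-by-step execution trace:
1. try: `seq.append(10)` → seq = [10].
2. The try body completes without raising.
3. finally always runs: `seq.append(40)` → seq = [10, 40].
Result: [10, 40]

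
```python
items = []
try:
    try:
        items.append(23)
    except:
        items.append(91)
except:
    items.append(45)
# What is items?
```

Step-by-step execution trace:
1. Inner try: `items.append(23)` → items = [23]. No exception raised.
2. Inner `except` is skipped.
3. Inner try completes normally; outer `except` is skipped.
Result: [23]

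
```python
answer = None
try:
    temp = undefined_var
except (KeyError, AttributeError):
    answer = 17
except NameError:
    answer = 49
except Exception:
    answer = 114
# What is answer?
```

Step-by-step execution trace:
1. `temp = undefined_var` raises NameError.
2. `except (KeyError, AttributeError)` does not match NameError; skipped.
3. `except NameError` matches (exact type match) → answer = 49.
4. `except Exception` is not reached.
Result: 49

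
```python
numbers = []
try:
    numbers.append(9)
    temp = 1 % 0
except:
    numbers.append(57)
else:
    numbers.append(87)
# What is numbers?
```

Step-by-step execution trace:
1. try: `numbers.append(9)` → numbers = [9].
2. `temp = 1 % 0` raises ZeroDivisionError.
3. bare `except` matches → `numbers.append(57)` → numbers = [9, 57].
4. `else` is skipped (an exception was raised).
Result: [9, 57]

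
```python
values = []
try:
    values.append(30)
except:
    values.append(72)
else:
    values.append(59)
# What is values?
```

Step-by-step execution trace:
1. try: `values.append(30)` → values = [30]. No exception raised.
2. `except` is skipped.
3. `else` runs (try completed without exception): `values.append(59)` → values = [30, 59].
Result: [30, 59]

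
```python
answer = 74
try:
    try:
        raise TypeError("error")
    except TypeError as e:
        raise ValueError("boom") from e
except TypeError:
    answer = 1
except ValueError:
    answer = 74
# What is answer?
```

Step-by-step execution trace:
1. Inner try raises TypeError; inner `except TypeError as e` catches it.
2. `raise ValueError(...) from e` raises ValueError (TypeError is attached as __cause__, but only ValueError is active).
3. Outer `except TypeError` does not match ValueError; skipped.
4. Outer `except ValueError` matches → answer = 74.
Result: 74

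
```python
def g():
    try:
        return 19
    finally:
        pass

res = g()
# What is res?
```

Step-by-step execution trace:
1. `g()` enters try: `return 19` sets pending return value 19.
2. Before returning, `finally: pass` runs (no effect).
3. g() returns 19 → res = 19.
Result: 19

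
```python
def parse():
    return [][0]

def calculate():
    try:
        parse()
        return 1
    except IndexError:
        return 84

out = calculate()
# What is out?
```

Step-by-step execution trace:
1. `calculate()` calls `parse()`.
2. `parse()` evaluates `[][0]`, which raises IndexError; it propagates to the caller.
3. `return 1` is not reached.
4. `except IndexError` in calculate matches → returns 84.
5. out = 84.
Result: 84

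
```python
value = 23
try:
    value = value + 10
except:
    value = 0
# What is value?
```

Step-by-step execution trace:
1. value starts at 23.
2. try: `value = value + 10` → value = 33. No exception raised.
3. `except` is skipped.
Result: 33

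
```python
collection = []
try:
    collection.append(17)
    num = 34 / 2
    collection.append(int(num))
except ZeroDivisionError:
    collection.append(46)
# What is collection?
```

Step-by-step execution trace:
1. try: `collection.append(17)` → collection = [17].
2. `num = 34 / 2` → num = 17.0. No exception raised.
3. `collection.append(int(num))` → collection = [17, 17].
4. `except ZeroDivisionError` is skipped (no exception was raised).
Result: [17, 17]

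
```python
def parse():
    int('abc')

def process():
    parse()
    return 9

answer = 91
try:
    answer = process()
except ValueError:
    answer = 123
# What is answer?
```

Step-by-step execution trace:
1. answer starts at 91.
2. try: `process()` calls `parse()`.
3. `parse()` evaluates `int('abc')`, which raises ValueError; it propagates through process (uncaught).
4. `return 9` in process is not reached; the assignment to answer does not complete.
5. `except ValueError` matches → answer = 123.
Result: 123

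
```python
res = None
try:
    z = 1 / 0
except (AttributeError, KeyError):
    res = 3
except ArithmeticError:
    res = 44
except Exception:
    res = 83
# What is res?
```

Step-by-step execution trace:
1. `z = 1 / 0` raises ZeroDivisionError.
2. `except (AttributeError, KeyError)` does not match ZeroDivisionError; skipped.
3. `except ArithmeticError` matches (ZeroDivisionError is a subclass of ArithmeticError) → res = 44.
4. `except Exception` is not reached.
Result: 44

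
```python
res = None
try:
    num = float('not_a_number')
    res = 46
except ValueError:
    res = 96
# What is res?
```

Step-by-step execution trace:
1. `num = float('not_a_number')` raises ValueError.
2. `res = 46` is not reached.
3. `except ValueError` matches → res = 96.
Result: 96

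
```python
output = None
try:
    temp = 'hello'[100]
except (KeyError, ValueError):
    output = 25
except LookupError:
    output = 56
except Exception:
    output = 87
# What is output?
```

Step-by-step execution trace:
1. `temp = 'hello'[100]` raises IndexError.
2. `except (KeyError, ValueError)` does not match IndexError; skipped.
3. `except LookupError` matches (IndexError is a subclass of LookupError) → output = 56.
4. `except Exception` is not reached.
Result: 56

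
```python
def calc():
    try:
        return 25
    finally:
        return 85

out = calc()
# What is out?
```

Step-by-step execution trace:
1. `calc()` enters try: `return 25` sets pending return value 25.
2. Before returning, `finally: return 85` runs and overrides the pending return.
3. calc() returns 85 → out = 85.
Result: 85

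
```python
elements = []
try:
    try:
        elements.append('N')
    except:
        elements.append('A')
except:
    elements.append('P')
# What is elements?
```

Step-by-step execution trace:
1. Inner try: `elements.append('N')` → elements = ['N']. No exception raised.
2. Inner `except` is skipped.
3. Inner try completes normally; outer `except` is skipped.
Result: ['N']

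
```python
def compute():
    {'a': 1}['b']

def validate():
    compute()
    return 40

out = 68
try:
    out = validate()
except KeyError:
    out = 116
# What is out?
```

Step-by-step execution trace:
1. out starts at 68.
2. try: `validate()` calls `compute()`.
3. `compute()` evaluates `{'a': 1}['b']`, which raises KeyError; it propagates through validate (uncaught).
4. `return 40` in validate is not reached; the assignment to out does not complete.
5. `except KeyError` matches → out = 116.
Result: 116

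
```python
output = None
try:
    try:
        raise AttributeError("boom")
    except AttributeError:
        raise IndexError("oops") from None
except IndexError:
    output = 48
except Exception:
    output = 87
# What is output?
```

Step-by-step execution trace:
1. Inner try raises AttributeError; inner `except AttributeError` catches it.
2. `raise IndexError(...) from None` raises IndexError (from None suppresses __context__, but the active exception is still IndexError).
3. Outer `except IndexError` matches → output = 48.
4. `except Exception` is not reached.
Result: 48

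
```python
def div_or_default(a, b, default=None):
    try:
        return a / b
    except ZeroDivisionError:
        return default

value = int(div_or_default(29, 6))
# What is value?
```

Step-by-step execution trace:
1. `div_or_default(29, 6)` enters try: `return 29 / 6` → returns 4.833333333333333. No exception raised.
2. `except ZeroDivisionError` is skipped.
3. `int(4.833333333333333)` → 4 → value = 4.
Result: 4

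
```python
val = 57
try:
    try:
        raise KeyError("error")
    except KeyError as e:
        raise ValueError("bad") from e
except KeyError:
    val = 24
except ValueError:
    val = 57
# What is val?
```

Step-by-step execution trace:
1. Inner try raises KeyError; inner `except KeyError as e` catches it.
2. `raise ValueError(...) from e` raises ValueError (KeyError is attached as __cause__, but only ValueError is active).
3. Outer `except KeyError` does not match ValueError; skipped.
4. Outer `except ValueError` matches → val = 57.
Result: 57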